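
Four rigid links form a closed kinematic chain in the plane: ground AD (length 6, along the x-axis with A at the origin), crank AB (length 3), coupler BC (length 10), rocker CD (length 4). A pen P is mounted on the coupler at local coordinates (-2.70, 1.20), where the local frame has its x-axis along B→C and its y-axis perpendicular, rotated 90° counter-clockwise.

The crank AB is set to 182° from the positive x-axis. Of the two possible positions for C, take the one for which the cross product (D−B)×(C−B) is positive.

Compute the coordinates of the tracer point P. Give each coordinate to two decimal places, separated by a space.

-5.95 -0.12

A=(0,0), D=(6.00,0)
B = A + 3.00·(cos182°, sin182°) = (-2.9982, -0.1047)
|BD| = 8.9988
circle(B,10.00) ∩ circle(D,4.00): a=9.1667, h=3.9965
  candidates: C₊=(6.1214,3.9982) cross=35.963; C₋=(6.2144,-3.9943) cross=-35.963
  mode + wants cross > 0 → take C=(6.1214,3.9982) (cross=35.963)
ex = (C−B)/|BC| = (0.9120,0.4103); ey = (-0.4103,0.9120)
P = B + -2.70·ex + 1.20·ey = (-5.9528,-0.1181)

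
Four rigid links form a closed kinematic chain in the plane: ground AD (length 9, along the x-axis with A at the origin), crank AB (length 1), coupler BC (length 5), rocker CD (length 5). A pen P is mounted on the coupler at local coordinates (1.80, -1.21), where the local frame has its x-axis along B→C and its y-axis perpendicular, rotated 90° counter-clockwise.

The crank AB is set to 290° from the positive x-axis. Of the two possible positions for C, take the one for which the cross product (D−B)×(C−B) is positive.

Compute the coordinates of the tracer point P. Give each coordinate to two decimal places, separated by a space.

A=(0,0), D=(9.00,0)
B = A + 1.00·(cos290°, sin290°) = (0.3420, -0.9397)
|BD| = 8.7088
circle(B,5.00) ∩ circle(D,5.00): a=4.3544, h=2.4575
  candidates: C₊=(4.4058,1.9733) cross=21.402; C₋=(4.9362,-2.9130) cross=-21.402
  mode + wants cross > 0 → take C=(4.4058,1.9733) (cross=21.402)
ex = (C−B)/|BC| = (0.8128,0.5826); ey = (-0.5826,0.8128)
P = B + 1.80·ex + -1.21·ey = (2.5099,-0.8745)

2.51 -0.87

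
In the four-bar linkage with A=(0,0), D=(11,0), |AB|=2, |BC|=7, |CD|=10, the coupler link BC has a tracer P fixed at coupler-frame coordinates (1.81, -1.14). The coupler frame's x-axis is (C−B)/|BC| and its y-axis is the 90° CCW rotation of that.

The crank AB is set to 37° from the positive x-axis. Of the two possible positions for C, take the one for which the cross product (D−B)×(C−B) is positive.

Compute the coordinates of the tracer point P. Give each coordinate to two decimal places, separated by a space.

A=(0,0), D=(11.00,0)
B = A + 2.00·(cos37°, sin37°) = (1.5973, 1.2036)
|BD| = 9.4795
circle(B,7.00) ∩ circle(D,10.00): a=2.0497, h=6.6932
  candidates: C₊=(4.4802,7.5824) cross=63.448; C₋=(2.7805,-5.6956) cross=-63.448
  mode + wants cross > 0 → take C=(4.4802,7.5824) (cross=63.448)
ex = (C−B)/|BC| = (0.4119,0.9113); ey = (-0.9113,0.4119)
P = B + 1.81·ex + -1.14·ey = (3.3815,2.3835)

3.38 2.38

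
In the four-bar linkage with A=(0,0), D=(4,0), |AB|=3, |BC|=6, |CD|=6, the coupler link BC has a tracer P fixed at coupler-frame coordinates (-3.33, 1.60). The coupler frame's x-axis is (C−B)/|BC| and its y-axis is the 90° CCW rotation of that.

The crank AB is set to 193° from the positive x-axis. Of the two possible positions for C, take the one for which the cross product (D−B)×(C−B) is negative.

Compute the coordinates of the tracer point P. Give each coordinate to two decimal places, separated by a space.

-3.90 2.89

A=(0,0), D=(4.00,0)
B = A + 3.00·(cos193°, sin193°) = (-2.9231, -0.6749)
|BD| = 6.9559
circle(B,6.00) ∩ circle(D,6.00): a=3.4780, h=4.8891
  candidates: C₊=(0.0641,4.5287) cross=34.009; C₋=(1.0128,-5.2035) cross=-34.009
  mode - wants cross < 0 → take C=(1.0128,-5.2035) (cross=-34.009)
ex = (C−B)/|BC| = (0.6560,-0.7548); ey = (0.7548,0.6560)
P = B + -3.33·ex + 1.60·ey = (-3.8999,2.8881)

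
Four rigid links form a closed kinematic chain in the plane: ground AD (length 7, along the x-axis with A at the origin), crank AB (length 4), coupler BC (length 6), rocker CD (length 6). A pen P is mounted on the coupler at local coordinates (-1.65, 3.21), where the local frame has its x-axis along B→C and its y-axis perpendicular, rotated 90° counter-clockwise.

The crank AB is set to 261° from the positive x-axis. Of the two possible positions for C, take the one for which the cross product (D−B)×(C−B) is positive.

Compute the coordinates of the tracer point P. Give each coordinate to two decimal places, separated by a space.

-4.19 -4.51

A=(0,0), D=(7.00,0)
B = A + 4.00·(cos261°, sin261°) = (-0.6257, -3.9508)
|BD| = 8.5884
circle(B,6.00) ∩ circle(D,6.00): a=4.2942, h=4.1905
  candidates: C₊=(1.2595,1.7454) cross=35.989; C₋=(5.1148,-5.6961) cross=-35.989
  mode + wants cross > 0 → take C=(1.2595,1.7454) (cross=35.989)
ex = (C−B)/|BC| = (0.3142,0.9494); ey = (-0.9494,0.3142)
P = B + -1.65·ex + 3.21·ey = (-4.1916,-4.5086)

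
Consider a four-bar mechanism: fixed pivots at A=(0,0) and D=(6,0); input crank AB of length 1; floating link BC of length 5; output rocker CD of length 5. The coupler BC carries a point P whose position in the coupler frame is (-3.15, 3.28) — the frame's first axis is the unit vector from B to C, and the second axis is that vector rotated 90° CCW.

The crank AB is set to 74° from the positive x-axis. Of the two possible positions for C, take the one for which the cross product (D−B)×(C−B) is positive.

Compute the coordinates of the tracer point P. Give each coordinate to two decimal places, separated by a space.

-4.27 1.05

A=(0,0), D=(6.00,0)
B = A + 1.00·(cos74°, sin74°) = (0.2756, 0.9613)
|BD| = 5.8045
circle(B,5.00) ∩ circle(D,5.00): a=2.9023, h=4.0715
  candidates: C₊=(3.8121,4.4959) cross=23.633; C₋=(2.4636,-3.5346) cross=-23.633
  mode + wants cross > 0 → take C=(3.8121,4.4959) (cross=23.633)
ex = (C−B)/|BC| = (0.7073,0.7069); ey = (-0.7069,0.7073)
P = B + -3.15·ex + 3.28·ey = (-4.2710,1.0544)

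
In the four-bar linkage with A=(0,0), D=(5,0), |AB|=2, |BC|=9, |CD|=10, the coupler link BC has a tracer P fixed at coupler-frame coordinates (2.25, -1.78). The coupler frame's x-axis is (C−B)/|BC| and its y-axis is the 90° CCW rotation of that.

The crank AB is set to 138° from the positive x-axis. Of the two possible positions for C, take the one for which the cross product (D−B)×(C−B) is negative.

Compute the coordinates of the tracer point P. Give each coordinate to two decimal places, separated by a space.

A=(0,0), D=(5.00,0)
B = A + 2.00·(cos138°, sin138°) = (-1.4863, 1.3383)
|BD| = 6.6229
circle(B,9.00) ∩ circle(D,10.00): a=1.8770, h=8.8021
  candidates: C₊=(2.1306,9.5795) cross=58.295; C₋=(-1.4266,-7.6615) cross=-58.295
  mode - wants cross < 0 → take C=(-1.4266,-7.6615) (cross=-58.295)
ex = (C−B)/|BC| = (0.0066,-1.0000); ey = (1.0000,0.0066)
P = B + 2.25·ex + -1.78·ey = (-3.2513,-0.9235)

-3.25 -0.92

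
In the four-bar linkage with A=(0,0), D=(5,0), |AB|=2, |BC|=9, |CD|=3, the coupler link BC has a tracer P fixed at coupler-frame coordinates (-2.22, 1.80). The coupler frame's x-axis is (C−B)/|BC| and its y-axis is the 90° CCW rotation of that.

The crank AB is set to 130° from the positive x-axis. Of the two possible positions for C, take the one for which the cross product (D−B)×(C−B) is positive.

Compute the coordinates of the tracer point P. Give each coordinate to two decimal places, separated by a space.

A=(0,0), D=(5.00,0)
B = A + 2.00·(cos130°, sin130°) = (-1.2856, 1.5321)
|BD| = 6.4696
circle(B,9.00) ∩ circle(D,3.00): a=8.7993, h=1.8901
  candidates: C₊=(7.7110,1.2847) cross=12.228; C₋=(6.8158,-2.3881) cross=-12.228
  mode + wants cross > 0 → take C=(7.7110,1.2847) (cross=12.228)
ex = (C−B)/|BC| = (0.9996,-0.0275); ey = (0.0275,0.9996)
P = B + -2.22·ex + 1.80·ey = (-3.4553,3.3924)

-3.46 3.39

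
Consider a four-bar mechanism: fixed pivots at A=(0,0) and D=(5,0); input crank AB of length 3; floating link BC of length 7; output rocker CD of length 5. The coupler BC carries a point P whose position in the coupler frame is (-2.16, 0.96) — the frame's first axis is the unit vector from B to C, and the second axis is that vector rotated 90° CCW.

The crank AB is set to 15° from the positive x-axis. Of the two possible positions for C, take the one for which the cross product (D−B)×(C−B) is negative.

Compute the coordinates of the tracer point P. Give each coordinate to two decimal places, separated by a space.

1.96 2.95

A=(0,0), D=(5.00,0)
B = A + 3.00·(cos15°, sin15°) = (2.8978, 0.7765)
|BD| = 2.2410
circle(B,7.00) ∩ circle(D,5.00): a=6.4752, h=2.6593
  candidates: C₊=(9.8933,1.0276) cross=5.960; C₋=(8.0505,-3.9616) cross=-5.960
  mode - wants cross < 0 → take C=(8.0505,-3.9616) (cross=-5.960)
ex = (C−B)/|BC| = (0.7361,-0.6769); ey = (0.6769,0.7361)
P = B + -2.16·ex + 0.96·ey = (1.9576,2.9452)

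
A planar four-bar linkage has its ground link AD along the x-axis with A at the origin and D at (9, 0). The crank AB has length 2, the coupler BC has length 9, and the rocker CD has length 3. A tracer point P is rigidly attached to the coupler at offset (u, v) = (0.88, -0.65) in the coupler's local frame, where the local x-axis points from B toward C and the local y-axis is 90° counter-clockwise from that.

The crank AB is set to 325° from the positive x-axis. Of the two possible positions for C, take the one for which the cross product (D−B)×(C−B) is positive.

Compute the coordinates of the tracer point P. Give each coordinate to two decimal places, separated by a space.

2.72 -1.33

A=(0,0), D=(9.00,0)
B = A + 2.00·(cos325°, sin325°) = (1.6383, -1.1472)
|BD| = 7.4505
circle(B,9.00) ∩ circle(D,3.00): a=8.5571, h=2.7884
  candidates: C₊=(9.6641,2.9256) cross=20.775; C₋=(10.5227,-2.5848) cross=-20.775
  mode + wants cross > 0 → take C=(9.6641,2.9256) (cross=20.775)
ex = (C−B)/|BC| = (0.8918,0.4525); ey = (-0.4525,0.8918)
P = B + 0.88·ex + -0.65·ey = (2.7172,-1.3286)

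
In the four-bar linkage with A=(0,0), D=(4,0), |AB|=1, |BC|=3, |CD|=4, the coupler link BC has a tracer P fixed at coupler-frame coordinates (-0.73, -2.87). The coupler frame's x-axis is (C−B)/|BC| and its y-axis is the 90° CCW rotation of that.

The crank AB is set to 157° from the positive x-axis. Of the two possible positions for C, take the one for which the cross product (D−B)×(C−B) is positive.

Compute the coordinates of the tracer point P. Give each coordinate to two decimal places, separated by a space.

0.79 -2.03

A=(0,0), D=(4.00,0)
B = A + 1.00·(cos157°, sin157°) = (-0.9205, 0.3907)
|BD| = 4.9360
circle(B,3.00) ∩ circle(D,4.00): a=1.7589, h=2.4303
  candidates: C₊=(1.0253,2.6741) cross=11.996; C₋=(0.6405,-2.1711) cross=-11.996
  mode + wants cross > 0 → take C=(1.0253,2.6741) (cross=11.996)
ex = (C−B)/|BC| = (0.6486,0.7611); ey = (-0.7611,0.6486)
P = B + -0.73·ex + -2.87·ey = (0.7905,-2.0264)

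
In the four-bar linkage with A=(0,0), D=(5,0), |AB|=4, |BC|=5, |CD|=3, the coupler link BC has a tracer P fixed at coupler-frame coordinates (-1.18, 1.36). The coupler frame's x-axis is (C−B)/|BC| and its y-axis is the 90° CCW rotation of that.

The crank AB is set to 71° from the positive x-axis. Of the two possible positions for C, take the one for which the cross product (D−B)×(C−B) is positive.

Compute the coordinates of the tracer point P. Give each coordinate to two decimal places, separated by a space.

0.43 5.36

A=(0,0), D=(5.00,0)
B = A + 4.00·(cos71°, sin71°) = (1.3023, 3.7821)
|BD| = 5.2894
circle(B,5.00) ∩ circle(D,3.00): a=4.1571, h=2.7781
  candidates: C₊=(6.1950,2.7517) cross=14.695; C₋=(2.2220,-1.1326) cross=-14.695
  mode + wants cross > 0 → take C=(6.1950,2.7517) (cross=14.695)
ex = (C−B)/|BC| = (0.9785,-0.2061); ey = (0.2061,0.9785)
P = B + -1.18·ex + 1.36·ey = (0.4278,5.3560)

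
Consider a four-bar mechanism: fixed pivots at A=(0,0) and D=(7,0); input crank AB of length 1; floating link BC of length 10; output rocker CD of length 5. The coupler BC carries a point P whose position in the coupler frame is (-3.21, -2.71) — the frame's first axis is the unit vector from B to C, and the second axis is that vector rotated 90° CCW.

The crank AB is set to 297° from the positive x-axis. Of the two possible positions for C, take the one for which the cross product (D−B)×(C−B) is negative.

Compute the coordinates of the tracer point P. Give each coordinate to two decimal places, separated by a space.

A=(0,0), D=(7.00,0)
B = A + 1.00·(cos297°, sin297°) = (0.4540, -0.8910)
|BD| = 6.6064
circle(B,10.00) ∩ circle(D,5.00): a=8.9795, h=4.4009
  candidates: C₊=(8.7579,4.6808) cross=29.074; C₋=(9.9450,-4.0406) cross=-29.074
  mode - wants cross < 0 → take C=(9.9450,-4.0406) (cross=-29.074)
ex = (C−B)/|BC| = (0.9491,-0.3150); ey = (0.3150,0.9491)
P = B + -3.21·ex + -2.71·ey = (-3.4462,-2.4520)

-3.45 -2.45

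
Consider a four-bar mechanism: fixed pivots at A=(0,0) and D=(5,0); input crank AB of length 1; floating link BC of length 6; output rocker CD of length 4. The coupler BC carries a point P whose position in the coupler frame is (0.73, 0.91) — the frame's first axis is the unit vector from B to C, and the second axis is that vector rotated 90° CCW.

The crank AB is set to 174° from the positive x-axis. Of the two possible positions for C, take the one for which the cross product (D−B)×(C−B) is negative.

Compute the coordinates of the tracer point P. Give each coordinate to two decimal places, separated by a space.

A=(0,0), D=(5.00,0)
B = A + 1.00·(cos174°, sin174°) = (-0.9945, 0.1045)
|BD| = 5.9954
circle(B,6.00) ∩ circle(D,4.00): a=4.6657, h=3.7725
  candidates: C₊=(3.7362,3.7951) cross=22.618; C₋=(3.6046,-3.7487) cross=-22.618
  mode - wants cross < 0 → take C=(3.6046,-3.7487) (cross=-22.618)
ex = (C−B)/|BC| = (0.7665,-0.6422); ey = (0.6422,0.7665)
P = B + 0.73·ex + 0.91·ey = (0.1495,0.3333)

0.15 0.33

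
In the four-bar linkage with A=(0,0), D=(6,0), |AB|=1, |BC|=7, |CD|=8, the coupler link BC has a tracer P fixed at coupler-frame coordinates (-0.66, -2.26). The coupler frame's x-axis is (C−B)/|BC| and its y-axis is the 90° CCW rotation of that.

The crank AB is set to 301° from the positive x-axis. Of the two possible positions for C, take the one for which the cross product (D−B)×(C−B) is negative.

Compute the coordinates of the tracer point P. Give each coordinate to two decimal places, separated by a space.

-1.83 -1.04

A=(0,0), D=(6.00,0)
B = A + 1.00·(cos301°, sin301°) = (0.5150, -0.8572)
|BD| = 5.5515
circle(B,7.00) ∩ circle(D,8.00): a=1.4248, h=6.8535
  candidates: C₊=(0.8646,6.1341) cross=38.047; C₋=(2.9809,-7.4085) cross=-38.047
  mode - wants cross < 0 → take C=(2.9809,-7.4085) (cross=-38.047)
ex = (C−B)/|BC| = (0.3523,-0.9359); ey = (0.9359,0.3523)
P = B + -0.66·ex + -2.26·ey = (-1.8326,-1.0356)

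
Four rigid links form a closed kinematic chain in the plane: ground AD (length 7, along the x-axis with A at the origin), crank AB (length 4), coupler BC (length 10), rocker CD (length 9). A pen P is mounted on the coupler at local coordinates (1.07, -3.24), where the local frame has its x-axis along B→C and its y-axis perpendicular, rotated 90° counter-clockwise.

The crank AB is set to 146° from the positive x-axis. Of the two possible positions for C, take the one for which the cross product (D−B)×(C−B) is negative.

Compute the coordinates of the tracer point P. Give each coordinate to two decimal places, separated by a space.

A=(0,0), D=(7.00,0)
B = A + 4.00·(cos146°, sin146°) = (-3.3162, 2.2368)
|BD| = 10.5559
circle(B,10.00) ∩ circle(D,9.00): a=6.1779, h=7.8634
  candidates: C₊=(4.3877,8.6125) cross=83.005; C₋=(1.0552,-6.7572) cross=-83.005
  mode - wants cross < 0 → take C=(1.0552,-6.7572) (cross=-83.005)
ex = (C−B)/|BC| = (0.4371,-0.8994); ey = (0.8994,0.4371)
P = B + 1.07·ex + -3.24·ey = (-5.7625,-0.1419)

-5.76 -0.14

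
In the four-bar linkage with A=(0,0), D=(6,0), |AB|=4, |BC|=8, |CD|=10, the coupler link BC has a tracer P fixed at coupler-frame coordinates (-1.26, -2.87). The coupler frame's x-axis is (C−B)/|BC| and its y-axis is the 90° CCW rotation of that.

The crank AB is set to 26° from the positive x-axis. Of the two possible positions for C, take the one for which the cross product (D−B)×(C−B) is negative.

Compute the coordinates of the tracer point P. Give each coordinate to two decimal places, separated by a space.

A=(0,0), D=(6.00,0)
B = A + 4.00·(cos26°, sin26°) = (3.5952, 1.7535)
|BD| = 2.9762
circle(B,8.00) ∩ circle(D,10.00): a=-4.5598, h=6.5733
  candidates: C₊=(3.7835,9.7513) cross=19.564; C₋=(-3.9620,-0.8713) cross=-19.564
  mode - wants cross < 0 → take C=(-3.9620,-0.8713) (cross=-19.564)
ex = (C−B)/|BC| = (-0.9446,-0.3281); ey = (0.3281,-0.9446)
P = B + -1.26·ex + -2.87·ey = (3.8438,4.8780)

3.84 4.88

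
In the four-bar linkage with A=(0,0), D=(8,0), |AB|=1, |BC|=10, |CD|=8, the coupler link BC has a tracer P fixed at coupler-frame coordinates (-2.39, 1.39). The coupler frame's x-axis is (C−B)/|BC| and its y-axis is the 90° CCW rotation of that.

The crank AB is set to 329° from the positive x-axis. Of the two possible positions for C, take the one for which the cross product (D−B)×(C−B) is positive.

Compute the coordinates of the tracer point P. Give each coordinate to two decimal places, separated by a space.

A=(0,0), D=(8.00,0)
B = A + 1.00·(cos329°, sin329°) = (0.8572, -0.5150)
|BD| = 7.1614
circle(B,10.00) ∩ circle(D,8.00): a=6.0942, h=7.9285
  candidates: C₊=(6.3653,7.8312) cross=56.779; C₋=(7.5058,-7.9847) cross=-56.779
  mode + wants cross > 0 → take C=(6.3653,7.8312) (cross=56.779)
ex = (C−B)/|BC| = (0.5508,0.8346); ey = (-0.8346,0.5508)
P = B + -2.39·ex + 1.39·ey = (-1.6194,-1.7442)

-1.62 -1.74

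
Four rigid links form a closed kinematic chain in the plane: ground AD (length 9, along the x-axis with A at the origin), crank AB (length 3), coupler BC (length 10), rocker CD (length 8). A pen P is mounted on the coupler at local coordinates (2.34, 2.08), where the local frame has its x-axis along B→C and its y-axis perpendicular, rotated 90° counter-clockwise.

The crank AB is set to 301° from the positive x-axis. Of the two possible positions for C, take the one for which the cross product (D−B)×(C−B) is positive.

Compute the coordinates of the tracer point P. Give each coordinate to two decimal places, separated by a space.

A=(0,0), D=(9.00,0)
B = A + 3.00·(cos301°, sin301°) = (1.5451, -2.5715)
|BD| = 7.8859
circle(B,10.00) ∩ circle(D,8.00): a=6.2255, h=7.8258
  candidates: C₊=(4.8784,6.8566) cross=61.714; C₋=(9.9822,-7.9395) cross=-61.714
  mode + wants cross > 0 → take C=(4.8784,6.8566) (cross=61.714)
ex = (C−B)/|BC| = (0.3333,0.9428); ey = (-0.9428,0.3333)
P = B + 2.34·ex + 2.08·ey = (0.3641,0.3280)

0.36 0.33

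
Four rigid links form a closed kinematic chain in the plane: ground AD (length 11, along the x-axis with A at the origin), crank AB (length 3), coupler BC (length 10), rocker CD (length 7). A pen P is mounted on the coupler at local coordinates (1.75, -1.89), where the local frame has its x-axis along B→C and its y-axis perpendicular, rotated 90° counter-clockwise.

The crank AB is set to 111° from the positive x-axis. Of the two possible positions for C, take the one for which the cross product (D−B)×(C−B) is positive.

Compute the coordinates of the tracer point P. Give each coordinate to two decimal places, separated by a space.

A=(0,0), D=(11.00,0)
B = A + 3.00·(cos111°, sin111°) = (-1.0751, 2.8007)
|BD| = 12.3957
circle(B,10.00) ∩ circle(D,7.00): a=8.2550, h=5.6440
  candidates: C₊=(8.2417,6.4336) cross=69.961; C₋=(5.6912,-4.5625) cross=-69.961
  mode + wants cross > 0 → take C=(8.2417,6.4336) (cross=69.961)
ex = (C−B)/|BC| = (0.9317,0.3633); ey = (-0.3633,0.9317)
P = B + 1.75·ex + -1.89·ey = (1.2419,1.6756)

1.24 1.68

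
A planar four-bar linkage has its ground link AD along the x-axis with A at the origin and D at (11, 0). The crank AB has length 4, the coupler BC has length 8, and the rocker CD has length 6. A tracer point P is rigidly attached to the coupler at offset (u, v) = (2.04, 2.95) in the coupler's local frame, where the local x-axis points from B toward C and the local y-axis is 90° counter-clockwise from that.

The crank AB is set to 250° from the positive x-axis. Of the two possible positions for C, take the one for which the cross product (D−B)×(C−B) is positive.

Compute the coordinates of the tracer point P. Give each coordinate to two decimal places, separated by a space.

-1.47 -0.17

A=(0,0), D=(11.00,0)
B = A + 4.00·(cos250°, sin250°) = (-1.3681, -3.7588)
|BD| = 12.9266
circle(B,8.00) ∩ circle(D,6.00): a=7.5464, h=2.6557
  candidates: C₊=(5.0800,0.9765) cross=34.329; C₋=(6.6244,-4.1054) cross=-34.329
  mode + wants cross > 0 → take C=(5.0800,0.9765) (cross=34.329)
ex = (C−B)/|BC| = (0.8060,0.5919); ey = (-0.5919,0.8060)
P = B + 2.04·ex + 2.95·ey = (-1.4699,-0.1736)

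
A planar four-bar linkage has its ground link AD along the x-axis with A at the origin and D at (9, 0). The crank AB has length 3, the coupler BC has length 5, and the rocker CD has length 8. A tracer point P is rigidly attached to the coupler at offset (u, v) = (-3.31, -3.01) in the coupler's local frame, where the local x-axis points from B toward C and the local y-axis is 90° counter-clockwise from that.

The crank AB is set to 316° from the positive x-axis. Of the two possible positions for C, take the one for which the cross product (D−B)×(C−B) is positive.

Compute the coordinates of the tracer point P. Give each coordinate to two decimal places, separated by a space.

A=(0,0), D=(9.00,0)
B = A + 3.00·(cos316°, sin316°) = (2.1580, -2.0840)
|BD| = 7.1523
circle(B,5.00) ∩ circle(D,8.00): a=0.8498, h=4.9273
  candidates: C₊=(1.5353,2.8771) cross=35.241; C₋=(4.4066,-6.5498) cross=-35.241
  mode + wants cross > 0 → take C=(1.5353,2.8771) (cross=35.241)
ex = (C−B)/|BC| = (-0.1246,0.9922); ey = (-0.9922,-0.1246)
P = B + -3.31·ex + -3.01·ey = (5.5568,-4.9933)

5.56 -4.99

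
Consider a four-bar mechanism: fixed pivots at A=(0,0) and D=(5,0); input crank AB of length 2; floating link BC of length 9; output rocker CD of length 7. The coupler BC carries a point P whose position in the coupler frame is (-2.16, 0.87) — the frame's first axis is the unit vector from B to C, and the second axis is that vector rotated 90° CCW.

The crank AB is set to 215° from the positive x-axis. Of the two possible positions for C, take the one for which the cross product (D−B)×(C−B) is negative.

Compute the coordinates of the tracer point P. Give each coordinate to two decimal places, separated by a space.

A=(0,0), D=(5.00,0)
B = A + 2.00·(cos215°, sin215°) = (-1.6383, -1.1472)
|BD| = 6.7367
circle(B,9.00) ∩ circle(D,7.00): a=5.7434, h=6.9292
  candidates: C₊=(2.8413,6.6588) cross=46.680; C₋=(5.2011,-6.9971) cross=-46.680
  mode - wants cross < 0 → take C=(5.2011,-6.9971) (cross=-46.680)
ex = (C−B)/|BC| = (0.7599,-0.6500); ey = (0.6500,0.7599)
P = B + -2.16·ex + 0.87·ey = (-2.7143,0.9180)

-2.71 0.92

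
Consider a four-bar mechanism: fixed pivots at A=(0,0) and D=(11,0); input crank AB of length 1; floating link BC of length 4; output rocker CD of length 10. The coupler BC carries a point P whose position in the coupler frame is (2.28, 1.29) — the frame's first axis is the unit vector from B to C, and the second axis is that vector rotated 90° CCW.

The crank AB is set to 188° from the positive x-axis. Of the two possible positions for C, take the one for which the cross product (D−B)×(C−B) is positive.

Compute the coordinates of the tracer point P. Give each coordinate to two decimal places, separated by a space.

-0.61 2.45

A=(0,0), D=(11.00,0)
B = A + 1.00·(cos188°, sin188°) = (-0.9903, -0.1392)
|BD| = 11.9911
circle(B,4.00) ∩ circle(D,10.00): a=2.4929, h=3.1281
  candidates: C₊=(1.4662,3.0177) cross=37.510; C₋=(1.5388,-3.2382) cross=-37.510
  mode + wants cross > 0 → take C=(1.4662,3.0177) (cross=37.510)
ex = (C−B)/|BC| = (0.6141,0.7892); ey = (-0.7892,0.6141)
P = B + 2.28·ex + 1.29·ey = (-0.6082,2.4524)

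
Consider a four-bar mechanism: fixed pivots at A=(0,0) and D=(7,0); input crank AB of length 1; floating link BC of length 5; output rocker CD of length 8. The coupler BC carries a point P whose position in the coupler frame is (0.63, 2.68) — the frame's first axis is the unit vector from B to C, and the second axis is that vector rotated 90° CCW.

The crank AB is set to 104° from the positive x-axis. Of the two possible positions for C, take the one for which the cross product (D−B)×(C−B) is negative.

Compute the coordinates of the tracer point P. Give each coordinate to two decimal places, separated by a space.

2.47 0.52

A=(0,0), D=(7.00,0)
B = A + 1.00·(cos104°, sin104°) = (-0.2419, 0.9703)
|BD| = 7.3066
circle(B,5.00) ∩ circle(D,8.00): a=0.9845, h=4.9021
  candidates: C₊=(1.3849,5.6983) cross=35.818; C₋=(0.0829,-4.0191) cross=-35.818
  mode - wants cross < 0 → take C=(0.0829,-4.0191) (cross=-35.818)
ex = (C−B)/|BC| = (0.0650,-0.9979); ey = (0.9979,0.0650)
P = B + 0.63·ex + 2.68·ey = (2.4733,0.5157)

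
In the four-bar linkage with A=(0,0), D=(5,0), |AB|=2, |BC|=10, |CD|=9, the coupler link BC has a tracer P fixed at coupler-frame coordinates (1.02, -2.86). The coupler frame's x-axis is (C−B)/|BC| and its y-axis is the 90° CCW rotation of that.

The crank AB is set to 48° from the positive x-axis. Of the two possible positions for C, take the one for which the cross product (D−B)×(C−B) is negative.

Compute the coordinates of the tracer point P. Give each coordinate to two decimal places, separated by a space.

A=(0,0), D=(5.00,0)
B = A + 2.00·(cos48°, sin48°) = (1.3383, 1.4863)
|BD| = 3.9519
circle(B,10.00) ∩ circle(D,9.00): a=4.3799, h=8.9898
  candidates: C₊=(8.7776,8.1688) cross=35.527; C₋=(2.0155,-8.4908) cross=-35.527
  mode - wants cross < 0 → take C=(2.0155,-8.4908) (cross=-35.527)
ex = (C−B)/|BC| = (0.0677,-0.9977); ey = (0.9977,0.0677)
P = B + 1.02·ex + -2.86·ey = (-1.4461,0.2749)

-1.45 0.27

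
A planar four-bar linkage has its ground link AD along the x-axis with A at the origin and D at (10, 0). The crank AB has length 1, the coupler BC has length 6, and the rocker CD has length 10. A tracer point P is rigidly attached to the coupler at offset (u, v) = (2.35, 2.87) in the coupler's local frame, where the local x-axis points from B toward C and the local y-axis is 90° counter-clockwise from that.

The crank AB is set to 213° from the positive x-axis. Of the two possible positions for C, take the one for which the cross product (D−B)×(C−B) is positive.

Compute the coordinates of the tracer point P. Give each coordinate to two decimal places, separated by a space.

A=(0,0), D=(10.00,0)
B = A + 1.00·(cos213°, sin213°) = (-0.8387, -0.5446)
|BD| = 10.8523
circle(B,6.00) ∩ circle(D,10.00): a=2.4775, h=5.4646
  candidates: C₊=(1.3615,5.0374) cross=59.304; C₋=(1.9100,-5.8780) cross=-59.304
  mode + wants cross > 0 → take C=(1.3615,5.0374) (cross=59.304)
ex = (C−B)/|BC| = (0.3667,0.9303); ey = (-0.9303,0.3667)
P = B + 2.35·ex + 2.87·ey = (-2.6470,2.6941)

-2.65 2.69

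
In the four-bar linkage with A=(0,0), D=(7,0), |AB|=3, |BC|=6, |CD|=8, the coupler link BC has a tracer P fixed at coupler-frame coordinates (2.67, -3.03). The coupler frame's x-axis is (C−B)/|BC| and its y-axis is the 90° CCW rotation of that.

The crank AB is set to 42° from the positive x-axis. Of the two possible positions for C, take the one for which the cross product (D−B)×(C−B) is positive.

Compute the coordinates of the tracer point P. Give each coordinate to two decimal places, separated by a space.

A=(0,0), D=(7.00,0)
B = A + 3.00·(cos42°, sin42°) = (2.2294, 2.0074)
|BD| = 5.1757
circle(B,6.00) ∩ circle(D,8.00): a=-0.1171, h=5.9989
  candidates: C₊=(4.4482,7.5821) cross=31.048; C₋=(-0.2051,-3.4765) cross=-31.048
  mode + wants cross > 0 → take C=(4.4482,7.5821) (cross=31.048)
ex = (C−B)/|BC| = (0.3698,0.9291); ey = (-0.9291,0.3698)
P = B + 2.67·ex + -3.03·ey = (6.0320,3.3677)

6.03 3.37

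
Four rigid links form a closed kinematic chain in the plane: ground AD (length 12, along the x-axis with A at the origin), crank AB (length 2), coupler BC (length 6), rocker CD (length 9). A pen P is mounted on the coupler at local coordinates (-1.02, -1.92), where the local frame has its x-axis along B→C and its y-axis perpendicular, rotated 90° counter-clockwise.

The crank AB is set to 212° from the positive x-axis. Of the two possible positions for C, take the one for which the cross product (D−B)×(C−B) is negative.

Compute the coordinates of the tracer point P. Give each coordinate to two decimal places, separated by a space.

A=(0,0), D=(12.00,0)
B = A + 2.00·(cos212°, sin212°) = (-1.6961, -1.0598)
|BD| = 13.7370
circle(B,6.00) ∩ circle(D,9.00): a=5.2306, h=2.9395
  candidates: C₊=(3.2921,2.2745) cross=40.380; C₋=(3.7457,-3.5870) cross=-40.380
  mode - wants cross < 0 → take C=(3.7457,-3.5870) (cross=-40.380)
ex = (C−B)/|BC| = (0.9070,-0.4212); ey = (0.4212,0.9070)
P = B + -1.02·ex + -1.92·ey = (-3.4299,-2.3716)

-3.43 -2.37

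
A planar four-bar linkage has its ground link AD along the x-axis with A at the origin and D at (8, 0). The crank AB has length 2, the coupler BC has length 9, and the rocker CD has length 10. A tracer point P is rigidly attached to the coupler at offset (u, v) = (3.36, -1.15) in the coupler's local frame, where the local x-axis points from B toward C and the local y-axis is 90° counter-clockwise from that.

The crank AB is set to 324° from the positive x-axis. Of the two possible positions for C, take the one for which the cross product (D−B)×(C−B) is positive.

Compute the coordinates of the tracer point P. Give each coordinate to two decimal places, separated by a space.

2.83 2.16

A=(0,0), D=(8.00,0)
B = A + 2.00·(cos324°, sin324°) = (1.6180, -1.1756)
|BD| = 6.4893
circle(B,9.00) ∩ circle(D,10.00): a=1.7807, h=8.8221
  candidates: C₊=(1.7711,7.8231) cross=57.249; C₋=(4.9675,-9.5291) cross=-57.249
  mode + wants cross > 0 → take C=(1.7711,7.8231) (cross=57.249)
ex = (C−B)/|BC| = (0.0170,0.9999); ey = (-0.9999,0.0170)
P = B + 3.36·ex + -1.15·ey = (2.8250,2.1644)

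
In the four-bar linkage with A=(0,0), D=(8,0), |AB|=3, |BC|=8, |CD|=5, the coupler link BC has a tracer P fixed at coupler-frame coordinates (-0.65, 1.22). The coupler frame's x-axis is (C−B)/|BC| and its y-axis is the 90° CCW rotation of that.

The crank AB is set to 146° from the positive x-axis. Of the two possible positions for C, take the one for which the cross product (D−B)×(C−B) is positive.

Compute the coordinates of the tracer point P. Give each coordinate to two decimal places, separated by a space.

A=(0,0), D=(8.00,0)
B = A + 3.00·(cos146°, sin146°) = (-2.4871, 1.6776)
|BD| = 10.6204
circle(B,8.00) ∩ circle(D,5.00): a=7.1463, h=3.5959
  candidates: C₊=(5.1375,4.0995) cross=38.190; C₋=(4.0015,-3.0020) cross=-38.190
  mode + wants cross > 0 → take C=(5.1375,4.0995) (cross=38.190)
ex = (C−B)/|BC| = (0.9531,0.3027); ey = (-0.3027,0.9531)
P = B + -0.65·ex + 1.22·ey = (-3.4760,2.6435)

-3.48 2.64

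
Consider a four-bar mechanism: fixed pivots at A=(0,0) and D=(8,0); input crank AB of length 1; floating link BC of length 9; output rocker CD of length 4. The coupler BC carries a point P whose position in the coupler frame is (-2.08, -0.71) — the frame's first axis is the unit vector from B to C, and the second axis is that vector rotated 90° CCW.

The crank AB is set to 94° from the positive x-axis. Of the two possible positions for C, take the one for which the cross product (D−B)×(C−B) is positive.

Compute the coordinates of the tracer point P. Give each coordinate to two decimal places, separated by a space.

A=(0,0), D=(8.00,0)
B = A + 1.00·(cos94°, sin94°) = (-0.0698, 0.9976)
|BD| = 8.1312
circle(B,9.00) ∩ circle(D,4.00): a=8.0625, h=3.9994
  candidates: C₊=(8.4226,3.9776) cross=32.520; C₋=(7.4412,-3.9608) cross=-32.520
  mode + wants cross > 0 → take C=(8.4226,3.9776) (cross=32.520)
ex = (C−B)/|BC| = (0.9436,0.3311); ey = (-0.3311,0.9436)
P = B + -2.08·ex + -0.71·ey = (-1.7973,-0.3611)

-1.80 -0.36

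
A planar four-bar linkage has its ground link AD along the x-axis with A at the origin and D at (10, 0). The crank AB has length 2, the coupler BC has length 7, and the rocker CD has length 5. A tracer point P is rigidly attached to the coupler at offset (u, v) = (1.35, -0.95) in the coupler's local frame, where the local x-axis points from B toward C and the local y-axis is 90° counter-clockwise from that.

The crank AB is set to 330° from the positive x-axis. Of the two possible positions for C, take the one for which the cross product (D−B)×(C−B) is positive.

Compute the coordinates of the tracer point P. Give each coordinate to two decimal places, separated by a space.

3.36 -0.75

A=(0,0), D=(10.00,0)
B = A + 2.00·(cos330°, sin330°) = (1.7321, -1.0000)
|BD| = 8.3282
circle(B,7.00) ∩ circle(D,5.00): a=5.6050, h=4.1933
  candidates: C₊=(6.7930,3.8360) cross=34.923; C₋=(7.8000,-4.4900) cross=-34.923
  mode + wants cross > 0 → take C=(6.7930,3.8360) (cross=34.923)
ex = (C−B)/|BC| = (0.7230,0.6909); ey = (-0.6909,0.7230)
P = B + 1.35·ex + -0.95·ey = (3.3644,-0.7542)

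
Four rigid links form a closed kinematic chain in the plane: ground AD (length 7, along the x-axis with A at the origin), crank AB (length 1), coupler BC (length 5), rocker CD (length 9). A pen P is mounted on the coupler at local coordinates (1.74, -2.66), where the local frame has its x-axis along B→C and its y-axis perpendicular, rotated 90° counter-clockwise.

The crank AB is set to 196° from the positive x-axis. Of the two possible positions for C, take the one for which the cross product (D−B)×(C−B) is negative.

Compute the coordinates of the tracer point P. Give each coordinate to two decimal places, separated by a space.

A=(0,0), D=(7.00,0)
B = A + 1.00·(cos196°, sin196°) = (-0.9613, -0.2756)
|BD| = 7.9660
circle(B,5.00) ∩ circle(D,9.00): a=0.4681, h=4.9780
  candidates: C₊=(-0.6657,4.7156) cross=39.655; C₋=(-0.3212,-5.2345) cross=-39.655
  mode - wants cross < 0 → take C=(-0.3212,-5.2345) (cross=-39.655)
ex = (C−B)/|BC| = (0.1280,-0.9918); ey = (0.9918,0.1280)
P = B + 1.74·ex + -2.66·ey = (-3.3766,-2.3418)

-3.38 -2.34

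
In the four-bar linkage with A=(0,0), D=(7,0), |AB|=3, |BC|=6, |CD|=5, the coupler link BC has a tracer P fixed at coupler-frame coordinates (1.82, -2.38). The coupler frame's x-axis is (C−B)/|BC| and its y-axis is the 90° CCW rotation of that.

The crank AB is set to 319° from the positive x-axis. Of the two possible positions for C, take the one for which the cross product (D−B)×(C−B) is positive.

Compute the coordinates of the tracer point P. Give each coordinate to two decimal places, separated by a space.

A=(0,0), D=(7.00,0)
B = A + 3.00·(cos319°, sin319°) = (2.2641, -1.9682)
|BD| = 5.1286
circle(B,6.00) ∩ circle(D,5.00): a=3.6367, h=4.7722
  candidates: C₊=(3.7909,3.8343) cross=24.475; C₋=(7.4538,-4.9794) cross=-24.475
  mode + wants cross > 0 → take C=(3.7909,3.8343) (cross=24.475)
ex = (C−B)/|BC| = (0.2545,0.9671); ey = (-0.9671,0.2545)
P = B + 1.82·ex + -2.38·ey = (5.0289,-0.8137)

5.03 -0.81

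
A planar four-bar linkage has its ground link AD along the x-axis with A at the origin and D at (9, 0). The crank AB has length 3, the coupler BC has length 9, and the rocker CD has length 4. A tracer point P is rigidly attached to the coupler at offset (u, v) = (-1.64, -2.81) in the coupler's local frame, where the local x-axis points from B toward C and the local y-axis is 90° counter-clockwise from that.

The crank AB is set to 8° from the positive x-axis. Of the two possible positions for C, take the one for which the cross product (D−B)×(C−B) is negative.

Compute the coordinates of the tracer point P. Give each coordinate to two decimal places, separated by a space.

0.30 -1.44

A=(0,0), D=(9.00,0)
B = A + 3.00·(cos8°, sin8°) = (2.9708, 0.4175)
|BD| = 6.0436
circle(B,9.00) ∩ circle(D,4.00): a=8.3994, h=3.2327
  candidates: C₊=(11.5734,3.0623) cross=19.537; C₋=(11.1268,-3.3877) cross=-19.537
  mode - wants cross < 0 → take C=(11.1268,-3.3877) (cross=-19.537)
ex = (C−B)/|BC| = (0.9062,-0.4228); ey = (0.4228,0.9062)
P = B + -1.64·ex + -2.81·ey = (0.2965,-1.4356)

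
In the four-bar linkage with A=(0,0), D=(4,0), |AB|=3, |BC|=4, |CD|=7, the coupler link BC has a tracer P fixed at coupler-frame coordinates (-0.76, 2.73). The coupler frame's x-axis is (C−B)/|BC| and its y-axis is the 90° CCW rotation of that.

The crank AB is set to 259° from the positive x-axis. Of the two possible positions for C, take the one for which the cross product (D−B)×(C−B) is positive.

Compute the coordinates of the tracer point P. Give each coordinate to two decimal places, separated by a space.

-2.28 -5.20

A=(0,0), D=(4.00,0)
B = A + 3.00·(cos259°, sin259°) = (-0.5724, -2.9449)
|BD| = 5.4387
circle(B,4.00) ∩ circle(D,7.00): a=-0.3145, h=3.9876
  candidates: C₊=(-2.9960,0.2373) cross=21.687; C₋=(1.3224,-6.4676) cross=-21.687
  mode + wants cross > 0 → take C=(-2.9960,0.2373) (cross=21.687)
ex = (C−B)/|BC| = (-0.6059,0.7956); ey = (-0.7956,-0.6059)
P = B + -0.76·ex + 2.73·ey = (-2.2838,-5.2036)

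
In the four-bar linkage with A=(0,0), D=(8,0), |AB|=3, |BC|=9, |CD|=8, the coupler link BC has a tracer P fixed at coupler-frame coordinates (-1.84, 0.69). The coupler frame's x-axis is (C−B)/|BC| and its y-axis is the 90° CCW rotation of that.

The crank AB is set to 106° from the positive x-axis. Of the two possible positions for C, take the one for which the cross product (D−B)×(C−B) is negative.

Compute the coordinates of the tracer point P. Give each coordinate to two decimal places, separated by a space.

-0.81 4.85

A=(0,0), D=(8.00,0)
B = A + 3.00·(cos106°, sin106°) = (-0.8269, 2.8838)
|BD| = 9.2860
circle(B,9.00) ∩ circle(D,8.00): a=5.5584, h=7.0785
  candidates: C₊=(6.6549,7.8861) cross=65.731; C₋=(2.2584,-5.5708) cross=-65.731
  mode - wants cross < 0 → take C=(2.2584,-5.5708) (cross=-65.731)
ex = (C−B)/|BC| = (0.3428,-0.9394); ey = (0.9394,0.3428)
P = B + -1.84·ex + 0.69·ey = (-0.8095,4.8488)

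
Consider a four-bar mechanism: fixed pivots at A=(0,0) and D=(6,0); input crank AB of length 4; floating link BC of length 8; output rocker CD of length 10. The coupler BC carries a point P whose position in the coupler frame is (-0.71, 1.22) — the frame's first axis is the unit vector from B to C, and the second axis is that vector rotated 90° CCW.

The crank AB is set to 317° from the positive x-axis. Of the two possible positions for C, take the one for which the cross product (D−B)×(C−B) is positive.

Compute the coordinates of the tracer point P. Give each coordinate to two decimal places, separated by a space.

A=(0,0), D=(6.00,0)
B = A + 4.00·(cos317°, sin317°) = (2.9254, -2.7280)
|BD| = 4.1104
circle(B,8.00) ∩ circle(D,10.00): a=-2.3240, h=7.6550
  candidates: C₊=(-3.8935,1.4556) cross=31.465; C₋=(6.2676,-9.9964) cross=-31.465
  mode + wants cross > 0 → take C=(-3.8935,1.4556) (cross=31.465)
ex = (C−B)/|BC| = (-0.8524,0.5229); ey = (-0.5229,-0.8524)
P = B + -0.71·ex + 1.22·ey = (2.8926,-4.1392)

2.89 -4.14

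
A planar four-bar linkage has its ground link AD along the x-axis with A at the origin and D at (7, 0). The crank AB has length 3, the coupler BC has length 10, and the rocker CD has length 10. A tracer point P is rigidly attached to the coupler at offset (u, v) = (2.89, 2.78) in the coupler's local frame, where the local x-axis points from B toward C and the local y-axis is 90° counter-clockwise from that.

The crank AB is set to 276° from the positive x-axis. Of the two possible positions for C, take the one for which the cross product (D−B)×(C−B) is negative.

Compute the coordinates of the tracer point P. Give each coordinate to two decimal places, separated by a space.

A=(0,0), D=(7.00,0)
B = A + 3.00·(cos276°, sin276°) = (0.3136, -2.9836)
|BD| = 7.3219
circle(B,10.00) ∩ circle(D,10.00): a=3.6609, h=9.3058
  candidates: C₊=(-0.1352,7.0064) cross=68.136; C₋=(7.4488,-9.9899) cross=-68.136
  mode - wants cross < 0 → take C=(7.4488,-9.9899) (cross=-68.136)
ex = (C−B)/|BC| = (0.7135,-0.7006); ey = (0.7006,0.7135)
P = B + 2.89·ex + 2.78·ey = (4.3234,-3.0248)

4.32 -3.02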